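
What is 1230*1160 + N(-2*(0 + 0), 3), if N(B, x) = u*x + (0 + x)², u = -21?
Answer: 1426746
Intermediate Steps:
N(B, x) = x² - 21*x (N(B, x) = -21*x + (0 + x)² = -21*x + x² = x² - 21*x)
1230*1160 + N(-2*(0 + 0), 3) = 1230*1160 + 3*(-21 + 3) = 1426800 + 3*(-18) = 1426800 - 54 = 1426746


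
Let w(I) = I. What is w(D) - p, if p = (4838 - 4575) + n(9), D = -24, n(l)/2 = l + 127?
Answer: -559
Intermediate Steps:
n(l) = 254 + 2*l (n(l) = 2*(l + 127) = 2*(127 + l) = 254 + 2*l)
p = 535 (p = (4838 - 4575) + (254 + 2*9) = 263 + (254 + 18) = 263 + 272 = 535)
w(D) - p = -24 - 1*535 = -24 - 535 = -559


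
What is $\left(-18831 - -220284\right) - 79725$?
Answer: $121728$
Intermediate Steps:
$\left(-18831 - -220284\right) - 79725 = \left(-18831 + 220284\right) - 79725 = 201453 - 79725 = 121728$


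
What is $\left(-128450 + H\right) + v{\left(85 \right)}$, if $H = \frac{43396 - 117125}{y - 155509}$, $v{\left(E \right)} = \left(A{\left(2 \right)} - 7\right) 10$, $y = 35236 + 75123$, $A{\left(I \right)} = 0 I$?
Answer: $- \frac{5802604271}{45150} \approx -1.2852 \cdot 10^{5}$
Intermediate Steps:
$A{\left(I \right)} = 0$
$y = 110359$
$v{\left(E \right)} = -70$ ($v{\left(E \right)} = \left(0 - 7\right) 10 = \left(-7\right) 10 = -70$)
$H = \frac{73729}{45150}$ ($H = \frac{43396 - 117125}{110359 - 155509} = - \frac{73729}{-45150} = \left(-73729\right) \left(- \frac{1}{45150}\right) = \frac{73729}{45150} \approx 1.633$)
$\left(-128450 + H\right) + v{\left(85 \right)} = \left(-128450 + \frac{73729}{45150}\right) - 70 = - \frac{5799443771}{45150} - 70 = - \frac{5802604271}{45150}$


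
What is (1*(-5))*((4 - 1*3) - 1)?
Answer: 0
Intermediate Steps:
(1*(-5))*((4 - 1*3) - 1) = -5*((4 - 3) - 1) = -5*(1 - 1) = -5*0 = 0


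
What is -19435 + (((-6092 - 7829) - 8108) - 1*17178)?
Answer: -58642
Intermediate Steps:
-19435 + (((-6092 - 7829) - 8108) - 1*17178) = -19435 + ((-13921 - 8108) - 17178) = -19435 + (-22029 - 17178) = -19435 - 39207 = -58642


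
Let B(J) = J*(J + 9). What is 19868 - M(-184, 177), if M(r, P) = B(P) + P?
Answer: -13231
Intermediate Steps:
B(J) = J*(9 + J)
M(r, P) = P + P*(9 + P) (M(r, P) = P*(9 + P) + P = P + P*(9 + P))
19868 - M(-184, 177) = 19868 - 177*(10 + 177) = 19868 - 177*187 = 19868 - 1*33099 = 19868 - 33099 = -13231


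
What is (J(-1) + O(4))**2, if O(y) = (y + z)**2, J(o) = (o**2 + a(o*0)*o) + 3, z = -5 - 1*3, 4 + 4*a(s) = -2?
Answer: 1849/4 ≈ 462.25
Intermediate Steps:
a(s) = -3/2 (a(s) = -1 + (1/4)*(-2) = -1 - 1/2 = -3/2)
z = -8 (z = -5 - 3 = -8)
J(o) = 3 + o**2 - 3*o/2 (J(o) = (o**2 - 3*o/2) + 3 = 3 + o**2 - 3*o/2)
O(y) = (-8 + y)**2 (O(y) = (y - 8)**2 = (-8 + y)**2)
(J(-1) + O(4))**2 = ((3 + (-1)**2 - 3/2*(-1)) + (-8 + 4)**2)**2 = ((3 + 1 + 3/2) + (-4)**2)**2 = (11/2 + 16)**2 = (43/2)**2 = 1849/4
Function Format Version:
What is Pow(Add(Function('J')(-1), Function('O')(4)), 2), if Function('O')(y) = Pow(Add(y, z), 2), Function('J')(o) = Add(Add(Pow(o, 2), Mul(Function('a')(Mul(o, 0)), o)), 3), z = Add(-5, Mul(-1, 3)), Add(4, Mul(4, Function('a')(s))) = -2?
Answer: Rational(1849, 4) ≈ 462.25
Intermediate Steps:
Function('a')(s) = Rational(-3, 2) (Function('a')(s) = Add(-1, Mul(Rational(1, 4), -2)) = Add(-1, Rational(-1, 2)) = Rational(-3, 2))
z = -8 (z = Add(-5, -3) = -8)
Function('J')(o) = Add(3, Pow(o, 2), Mul(Rational(-3, 2), o)) (Function('J')(o) = Add(Add(Pow(o, 2), Mul(Rational(-3, 2), o)), 3) = Add(3, Pow(o, 2), Mul(Rational(-3, 2), o)))
Function('O')(y) = Pow(Add(-8, y), 2) (Function('O')(y) = Pow(Add(y, -8), 2) = Pow(Add(-8, y), 2))
Pow(Add(Function('J')(-1), Function('O')(4)), 2) = Pow(Add(Add(3, Pow(-1, 2), Mul(Rational(-3, 2), -1)), Pow(Add(-8, 4), 2)), 2) = Pow(Add(Add(3, 1, Rational(3, 2)), Pow(-4, 2)), 2) = Pow(Add(Rational(11, 2), 16), 2) = Pow(Rational(43, 2), 2) = Rational(1849, 4)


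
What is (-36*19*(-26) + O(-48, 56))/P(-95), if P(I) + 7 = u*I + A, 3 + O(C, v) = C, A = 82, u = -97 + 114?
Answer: -17733/1540 ≈ -11.515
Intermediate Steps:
u = 17
O(C, v) = -3 + C
P(I) = 75 + 17*I (P(I) = -7 + (17*I + 82) = -7 + (82 + 17*I) = 75 + 17*I)
(-36*19*(-26) + O(-48, 56))/P(-95) = (-36*19*(-26) + (-3 - 48))/(75 + 17*(-95)) = (-684*(-26) - 51)/(75 - 1615) = (17784 - 51)/(-1540) = 17733*(-1/1540) = -17733/1540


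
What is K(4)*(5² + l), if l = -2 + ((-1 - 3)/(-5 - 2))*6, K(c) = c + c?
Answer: 1480/7 ≈ 211.43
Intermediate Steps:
K(c) = 2*c
l = 10/7 (l = -2 - 4/(-7)*6 = -2 - 4*(-⅐)*6 = -2 + (4/7)*6 = -2 + 24/7 = 10/7 ≈ 1.4286)
K(4)*(5² + l) = (2*4)*(5² + 10/7) = 8*(25 + 10/7) = 8*(185/7) = 1480/7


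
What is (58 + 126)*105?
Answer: 19320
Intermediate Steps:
(58 + 126)*105 = 184*105 = 19320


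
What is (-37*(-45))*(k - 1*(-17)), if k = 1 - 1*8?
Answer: 16650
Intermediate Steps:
k = -7 (k = 1 - 8 = -7)
(-37*(-45))*(k - 1*(-17)) = (-37*(-45))*(-7 - 1*(-17)) = 1665*(-7 + 17) = 1665*10 = 16650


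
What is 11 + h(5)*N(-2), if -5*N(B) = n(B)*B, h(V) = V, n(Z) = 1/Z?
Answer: 10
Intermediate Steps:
n(Z) = 1/Z
N(B) = -⅕ (N(B) = -B/(5*B) = -⅕*1 = -⅕)
11 + h(5)*N(-2) = 11 + 5*(-⅕) = 11 - 1 = 10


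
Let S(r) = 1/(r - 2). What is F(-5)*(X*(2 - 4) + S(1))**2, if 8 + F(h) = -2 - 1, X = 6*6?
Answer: -58619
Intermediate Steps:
X = 36
F(h) = -11 (F(h) = -8 + (-2 - 1) = -8 - 3 = -11)
S(r) = 1/(-2 + r)
F(-5)*(X*(2 - 4) + S(1))**2 = -11*(36*(2 - 4) + 1/(-2 + 1))**2 = -11*(36*(-2) + 1/(-1))**2 = -11*(-72 - 1)**2 = -11*(-73)**2 = -11*5329 = -58619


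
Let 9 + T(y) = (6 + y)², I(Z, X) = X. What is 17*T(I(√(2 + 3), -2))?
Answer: 119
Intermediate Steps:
T(y) = -9 + (6 + y)²
17*T(I(√(2 + 3), -2)) = 17*(-9 + (6 - 2)²) = 17*(-9 + 4²) = 17*(-9 + 16) = 17*7 = 119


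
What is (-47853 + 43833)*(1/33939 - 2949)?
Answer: 134115387400/11313 ≈ 1.1855e+7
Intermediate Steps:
(-47853 + 43833)*(1/33939 - 2949) = -4020*(1/33939 - 2949) = -4020*(-100086110/33939) = 134115387400/11313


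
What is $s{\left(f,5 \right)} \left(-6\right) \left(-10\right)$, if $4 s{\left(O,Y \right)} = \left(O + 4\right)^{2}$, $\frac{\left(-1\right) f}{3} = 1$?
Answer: $15$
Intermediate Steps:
$f = -3$ ($f = \left(-3\right) 1 = -3$)
$s{\left(O,Y \right)} = \frac{\left(4 + O\right)^{2}}{4}$ ($s{\left(O,Y \right)} = \frac{\left(O + 4\right)^{2}}{4} = \frac{\left(4 + O\right)^{2}}{4}$)
$s{\left(f,5 \right)} \left(-6\right) \left(-10\right) = \frac{\left(4 - 3\right)^{2}}{4} \left(-6\right) \left(-10\right) = \frac{1^{2}}{4} \left(-6\right) \left(-10\right) = \frac{1}{4} \cdot 1 \left(-6\right) \left(-10\right) = \frac{1}{4} \left(-6\right) \left(-10\right) = \left(- \frac{3}{2}\right) \left(-10\right) = 15$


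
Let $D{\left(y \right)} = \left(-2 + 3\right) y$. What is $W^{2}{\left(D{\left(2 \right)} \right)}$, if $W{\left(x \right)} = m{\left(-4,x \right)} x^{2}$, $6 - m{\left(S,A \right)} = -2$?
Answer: $1024$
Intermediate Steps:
$m{\left(S,A \right)} = 8$ ($m{\left(S,A \right)} = 6 - -2 = 6 + 2 = 8$)
$D{\left(y \right)} = y$ ($D{\left(y \right)} = 1 y = y$)
$W{\left(x \right)} = 8 x^{2}$
$W^{2}{\left(D{\left(2 \right)} \right)} = \left(8 \cdot 2^{2}\right)^{2} = \left(8 \cdot 4\right)^{2} = 32^{2} = 1024$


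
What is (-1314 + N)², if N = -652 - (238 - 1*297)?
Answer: 3636649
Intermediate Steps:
N = -593 (N = -652 - (238 - 297) = -652 - 1*(-59) = -652 + 59 = -593)
(-1314 + N)² = (-1314 - 593)² = (-1907)² = 3636649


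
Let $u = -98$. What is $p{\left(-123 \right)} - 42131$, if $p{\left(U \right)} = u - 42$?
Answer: $-42271$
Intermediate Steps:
$p{\left(U \right)} = -140$ ($p{\left(U \right)} = -98 - 42 = -140$)
$p{\left(-123 \right)} - 42131 = -140 - 42131 = -42271$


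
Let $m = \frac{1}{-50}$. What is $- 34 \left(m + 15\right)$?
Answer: $- \frac{12733}{25} \approx -509.32$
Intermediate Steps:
$m = - \frac{1}{50} \approx -0.02$
$- 34 \left(m + 15\right) = - 34 \left(- \frac{1}{50} + 15\right) = \left(-34\right) \frac{749}{50} = - \frac{12733}{25}$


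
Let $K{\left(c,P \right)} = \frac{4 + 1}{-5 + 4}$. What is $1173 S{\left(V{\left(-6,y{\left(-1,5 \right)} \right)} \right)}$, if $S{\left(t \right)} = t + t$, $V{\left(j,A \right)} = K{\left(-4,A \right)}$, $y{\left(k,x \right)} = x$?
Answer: $-11730$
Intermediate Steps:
$K{\left(c,P \right)} = -5$ ($K{\left(c,P \right)} = \frac{5}{-1} = 5 \left(-1\right) = -5$)
$V{\left(j,A \right)} = -5$
$S{\left(t \right)} = 2 t$
$1173 S{\left(V{\left(-6,y{\left(-1,5 \right)} \right)} \right)} = 1173 \cdot 2 \left(-5\right) = 1173 \left(-10\right) = -11730$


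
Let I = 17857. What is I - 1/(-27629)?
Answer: 493371054/27629 ≈ 17857.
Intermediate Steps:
I - 1/(-27629) = 17857 - 1/(-27629) = 17857 - 1*(-1/27629) = 17857 + 1/27629 = 493371054/27629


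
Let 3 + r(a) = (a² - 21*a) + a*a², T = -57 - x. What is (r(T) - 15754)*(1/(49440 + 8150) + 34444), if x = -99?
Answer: 117456680880693/57590 ≈ 2.0395e+9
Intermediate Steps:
T = 42 (T = -57 - 1*(-99) = -57 + 99 = 42)
r(a) = -3 + a² + a³ - 21*a (r(a) = -3 + ((a² - 21*a) + a*a²) = -3 + ((a² - 21*a) + a³) = -3 + (a² + a³ - 21*a) = -3 + a² + a³ - 21*a)
(r(T) - 15754)*(1/(49440 + 8150) + 34444) = ((-3 + 42² + 42³ - 21*42) - 15754)*(1/(49440 + 8150) + 34444) = ((-3 + 1764 + 74088 - 882) - 15754)*(1/57590 + 34444) = (74967 - 15754)*(1/57590 + 34444) = 59213*(1983629961/57590) = 117456680880693/57590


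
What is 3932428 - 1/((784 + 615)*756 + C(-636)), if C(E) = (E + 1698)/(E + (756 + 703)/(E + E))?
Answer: 3370748638430405789/857167286580 ≈ 3.9324e+6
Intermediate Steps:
C(E) = (1698 + E)/(E + 1459/(2*E)) (C(E) = (1698 + E)/(E + 1459/((2*E))) = (1698 + E)/(E + 1459*(1/(2*E))) = (1698 + E)/(E + 1459/(2*E)))
3932428 - 1/((784 + 615)*756 + C(-636)) = 3932428 - 1/((784 + 615)*756 + 2*(-636)*(1698 - 636)/(1459 + 2*(-636)²)) = 3932428 - 1/(1399*756 + 2*(-636)*1062/(1459 + 2*404496)) = 3932428 - 1/(1057644 + 2*(-636)*1062/(1459 + 808992)) = 3932428 - 1/(1057644 + 2*(-636)*1062/810451) = 3932428 - 1/(1057644 + 2*(-636)*(1/810451)*1062) = 3932428 - 1/(1057644 - 1350864/810451) = 3932428 - 1/857167286580/810451 = 3932428 - 1*810451/857167286580 = 3932428 - 810451/857167286580 = 3370748638430405789/857167286580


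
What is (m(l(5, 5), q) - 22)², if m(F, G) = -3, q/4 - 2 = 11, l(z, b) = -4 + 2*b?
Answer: 625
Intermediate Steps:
q = 52 (q = 8 + 4*11 = 8 + 44 = 52)
(m(l(5, 5), q) - 22)² = (-3 - 22)² = (-25)² = 625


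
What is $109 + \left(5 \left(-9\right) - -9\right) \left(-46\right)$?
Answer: $1765$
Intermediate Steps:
$109 + \left(5 \left(-9\right) - -9\right) \left(-46\right) = 109 + \left(-45 + 9\right) \left(-46\right) = 109 - -1656 = 109 + 1656 = 1765$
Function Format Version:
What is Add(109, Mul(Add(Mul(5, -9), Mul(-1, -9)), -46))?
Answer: 1765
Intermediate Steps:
Add(109, Mul(Add(Mul(5, -9), Mul(-1, -9)), -46)) = Add(109, Mul(Add(-45, 9), -46)) = Add(109, Mul(-36, -46)) = Add(109, 1656) = 1765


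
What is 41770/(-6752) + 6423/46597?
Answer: -951494297/157311472 ≈ -6.0485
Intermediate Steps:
41770/(-6752) + 6423/46597 = 41770*(-1/6752) + 6423*(1/46597) = -20885/3376 + 6423/46597 = -951494297/157311472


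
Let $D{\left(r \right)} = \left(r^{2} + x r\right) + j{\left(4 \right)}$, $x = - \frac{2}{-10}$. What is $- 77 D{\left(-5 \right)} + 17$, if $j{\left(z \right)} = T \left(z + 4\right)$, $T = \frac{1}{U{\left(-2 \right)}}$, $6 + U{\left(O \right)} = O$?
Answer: $-1754$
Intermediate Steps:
$U{\left(O \right)} = -6 + O$
$x = \frac{1}{5}$ ($x = \left(-2\right) \left(- \frac{1}{10}\right) = \frac{1}{5} \approx 0.2$)
$T = - \frac{1}{8}$ ($T = \frac{1}{-6 - 2} = \frac{1}{-8} = - \frac{1}{8} \approx -0.125$)
$j{\left(z \right)} = - \frac{1}{2} - \frac{z}{8}$ ($j{\left(z \right)} = - \frac{z + 4}{8} = - \frac{4 + z}{8} = - \frac{1}{2} - \frac{z}{8}$)
$D{\left(r \right)} = -1 + r^{2} + \frac{r}{5}$ ($D{\left(r \right)} = \left(r^{2} + \frac{r}{5}\right) - 1 = -1 + r^{2} + \frac{r}{5}$)
$- 77 D{\left(-5 \right)} + 17 = - 77 \left(-1 + \left(-5\right)^{2} + \frac{1}{5} \left(-5\right)\right) + 17 = - 77 \left(-1 + 25 - 1\right) + 17 = \left(-77\right) 23 + 17 = -1771 + 17 = -1754$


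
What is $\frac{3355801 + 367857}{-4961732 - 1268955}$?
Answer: $- \frac{3723658}{6230687} \approx -0.59763$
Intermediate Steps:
$\frac{3355801 + 367857}{-4961732 - 1268955} = \frac{3723658}{-6230687} = 3723658 \left(- \frac{1}{6230687}\right) = - \frac{3723658}{6230687}$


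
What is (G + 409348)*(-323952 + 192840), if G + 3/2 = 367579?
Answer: -101864256156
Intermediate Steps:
G = 735155/2 (G = -3/2 + 367579 = 735155/2 ≈ 3.6758e+5)
(G + 409348)*(-323952 + 192840) = (735155/2 + 409348)*(-323952 + 192840) = (1553851/2)*(-131112) = -101864256156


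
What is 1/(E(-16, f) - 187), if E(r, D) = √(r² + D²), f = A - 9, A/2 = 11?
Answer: -11/2032 - 5*√17/34544 ≈ -0.0060102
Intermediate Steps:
A = 22 (A = 2*11 = 22)
f = 13 (f = 22 - 9 = 13)
E(r, D) = √(D² + r²)
1/(E(-16, f) - 187) = 1/(√(13² + (-16)²) - 187) = 1/(√(169 + 256) - 187) = 1/(√425 - 187) = 1/(5*√17 - 187) = 1/(-187 + 5*√17)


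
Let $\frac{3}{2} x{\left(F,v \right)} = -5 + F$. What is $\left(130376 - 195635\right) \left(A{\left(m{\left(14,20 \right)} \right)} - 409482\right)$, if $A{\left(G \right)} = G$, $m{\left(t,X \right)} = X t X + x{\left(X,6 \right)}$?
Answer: $26356282848$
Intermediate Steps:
$x{\left(F,v \right)} = - \frac{10}{3} + \frac{2 F}{3}$ ($x{\left(F,v \right)} = \frac{2 \left(-5 + F\right)}{3} = - \frac{10}{3} + \frac{2 F}{3}$)
$m{\left(t,X \right)} = - \frac{10}{3} + \frac{2 X}{3} + t X^{2}$ ($m{\left(t,X \right)} = X t X + \left(- \frac{10}{3} + \frac{2 X}{3}\right) = t X^{2} + \left(- \frac{10}{3} + \frac{2 X}{3}\right) = - \frac{10}{3} + \frac{2 X}{3} + t X^{2}$)
$\left(130376 - 195635\right) \left(A{\left(m{\left(14,20 \right)} \right)} - 409482\right) = \left(130376 - 195635\right) \left(\left(- \frac{10}{3} + \frac{2}{3} \cdot 20 + 14 \cdot 20^{2}\right) - 409482\right) = - 65259 \left(\left(- \frac{10}{3} + \frac{40}{3} + 14 \cdot 400\right) - 409482\right) = - 65259 \left(\left(- \frac{10}{3} + \frac{40}{3} + 5600\right) - 409482\right) = - 65259 \left(5610 - 409482\right) = \left(-65259\right) \left(-403872\right) = 26356282848$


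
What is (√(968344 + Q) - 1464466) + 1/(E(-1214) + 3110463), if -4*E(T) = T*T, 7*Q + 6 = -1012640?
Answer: -4015586274523/2742014 + √40360334/7 ≈ -1.4636e+6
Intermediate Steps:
Q = -1012646/7 (Q = -6/7 + (⅐)*(-1012640) = -6/7 - 1012640/7 = -1012646/7 ≈ -1.4466e+5)
E(T) = -T²/4 (E(T) = -T*T/4 = -T²/4)
(√(968344 + Q) - 1464466) + 1/(E(-1214) + 3110463) = (√(968344 - 1012646/7) - 1464466) + 1/(-¼*(-1214)² + 3110463) = (√(5765762/7) - 1464466) + 1/(-¼*1473796 + 3110463) = (√40360334/7 - 1464466) + 1/(-368449 + 3110463) = (-1464466 + √40360334/7) + 1/2742014 = -4015586274523/2742014 + √40360334/7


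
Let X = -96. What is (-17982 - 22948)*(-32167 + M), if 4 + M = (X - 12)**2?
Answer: 839351510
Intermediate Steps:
M = 11660 (M = -4 + (-96 - 12)**2 = -4 + (-108)**2 = -4 + 11664 = 11660)
(-17982 - 22948)*(-32167 + M) = (-17982 - 22948)*(-32167 + 11660) = -40930*(-20507) = 839351510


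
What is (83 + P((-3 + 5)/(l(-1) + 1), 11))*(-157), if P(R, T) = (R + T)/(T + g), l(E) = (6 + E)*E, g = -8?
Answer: -27161/2 ≈ -13581.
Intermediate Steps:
l(E) = E*(6 + E)
P(R, T) = (R + T)/(-8 + T) (P(R, T) = (R + T)/(T - 8) = (R + T)/(-8 + T))
(83 + P((-3 + 5)/(l(-1) + 1), 11))*(-157) = (83 + ((-3 + 5)/(-(6 - 1) + 1) + 11)/(-8 + 11))*(-157) = (83 + (2/(-1*5 + 1) + 11)/3)*(-157) = (83 + (2/(-5 + 1) + 11)/3)*(-157) = (83 + (2/(-4) + 11)/3)*(-157) = (83 + (2*(-¼) + 11)/3)*(-157) = (83 + (-½ + 11)/3)*(-157) = (83 + (⅓)*(21/2))*(-157) = (83 + 7/2)*(-157) = (173/2)*(-157) = -27161/2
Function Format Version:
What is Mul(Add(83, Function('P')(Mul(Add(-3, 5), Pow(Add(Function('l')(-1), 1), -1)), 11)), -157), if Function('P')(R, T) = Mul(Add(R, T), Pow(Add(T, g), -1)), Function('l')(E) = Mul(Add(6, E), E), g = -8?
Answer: Rational(-27161, 2) ≈ -13581.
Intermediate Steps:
Function('l')(E) = Mul(E, Add(6, E))
Function('P')(R, T) = Mul(Pow(Add(-8, T), -1), Add(R, T)) (Function('P')(R, T) = Mul(Add(R, T), Pow(Add(T, -8), -1)) = Mul(Add(R, T), Pow(Add(-8, T), -1)) = Mul(Pow(Add(-8, T), -1), Add(R, T)))
Mul(Add(83, Function('P')(Mul(Add(-3, 5), Pow(Add(Function('l')(-1), 1), -1)), 11)), -157) = Mul(Add(83, Mul(Pow(Add(-8, 11), -1), Add(Mul(Add(-3, 5), Pow(Add(Mul(-1, Add(6, -1)), 1), -1)), 11))), -157) = Mul(Add(83, Mul(Pow(3, -1), Add(Mul(2, Pow(Add(Mul(-1, 5), 1), -1)), 11))), -157) = Mul(Add(83, Mul(Rational(1, 3), Add(Mul(2, Pow(Add(-5, 1), -1)), 11))), -157) = Mul(Add(83, Mul(Rational(1, 3), Add(Mul(2, Pow(-4, -1)), 11))), -157) = Mul(Add(83, Mul(Rational(1, 3), Add(Mul(2, Rational(-1, 4)), 11))), -157) = Mul(Add(83, Mul(Rational(1, 3), Add(Rational(-1, 2), 11))), -157) = Mul(Add(83, Mul(Rational(1, 3), Rational(21, 2))), -157) = Mul(Add(83, Rational(7, 2)), -157) = Mul(Rational(173, 2), -157) = Rational(-27161, 2)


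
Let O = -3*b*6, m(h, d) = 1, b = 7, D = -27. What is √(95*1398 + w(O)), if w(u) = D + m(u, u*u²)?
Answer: 4*√8299 ≈ 364.40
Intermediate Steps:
O = -126 (O = -3*7*6 = -21*6 = -126)
w(u) = -26 (w(u) = -27 + 1 = -26)
√(95*1398 + w(O)) = √(95*1398 - 26) = √(132810 - 26) = √132784 = 4*√8299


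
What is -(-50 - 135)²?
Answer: -34225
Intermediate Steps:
-(-50 - 135)² = -1*(-185)² = -1*34225 = -34225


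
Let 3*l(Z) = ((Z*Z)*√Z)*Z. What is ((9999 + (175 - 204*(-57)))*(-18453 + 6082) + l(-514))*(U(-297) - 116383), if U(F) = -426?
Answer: 31504852318478 + 15862281869896*I*√514/3 ≈ 3.1505e+13 + 1.1987e+14*I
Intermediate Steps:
l(Z) = Z^(7/2)/3 (l(Z) = (((Z*Z)*√Z)*Z)/3 = ((Z²*√Z)*Z)/3 = (Z^(5/2)*Z)/3 = Z^(7/2)/3)
((9999 + (175 - 204*(-57)))*(-18453 + 6082) + l(-514))*(U(-297) - 116383) = ((9999 + (175 - 204*(-57)))*(-18453 + 6082) + (-514)^(7/2)/3)*(-426 - 116383) = ((9999 + (175 + 11628))*(-12371) + (-135796744*I*√514)/3)*(-116809) = ((9999 + 11803)*(-12371) - 135796744*I*√514/3)*(-116809) = (21802*(-12371) - 135796744*I*√514/3)*(-116809) = (-269712542 - 135796744*I*√514/3)*(-116809) = 31504852318478 + 15862281869896*I*√514/3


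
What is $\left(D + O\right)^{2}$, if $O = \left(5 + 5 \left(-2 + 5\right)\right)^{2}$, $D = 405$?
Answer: $648025$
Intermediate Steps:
$O = 400$ ($O = \left(5 + 5 \cdot 3\right)^{2} = \left(5 + 15\right)^{2} = 20^{2} = 400$)
$\left(D + O\right)^{2} = \left(405 + 400\right)^{2} = 805^{2} = 648025$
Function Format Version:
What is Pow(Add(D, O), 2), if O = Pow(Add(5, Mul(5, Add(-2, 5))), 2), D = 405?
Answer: 648025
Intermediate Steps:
O = 400 (O = Pow(Add(5, Mul(5, 3)), 2) = Pow(Add(5, 15), 2) = Pow(20, 2) = 400)
Pow(Add(D, O), 2) = Pow(Add(405, 400), 2) = Pow(805, 2) = 648025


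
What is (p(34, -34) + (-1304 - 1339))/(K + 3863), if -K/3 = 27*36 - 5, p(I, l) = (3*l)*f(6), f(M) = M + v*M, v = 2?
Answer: -4479/962 ≈ -4.6559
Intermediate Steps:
f(M) = 3*M (f(M) = M + 2*M = 3*M)
p(I, l) = 54*l (p(I, l) = (3*l)*(3*6) = (3*l)*18 = 54*l)
K = -2901 (K = -3*(27*36 - 5) = -3*(972 - 5) = -3*967 = -2901)
(p(34, -34) + (-1304 - 1339))/(K + 3863) = (54*(-34) + (-1304 - 1339))/(-2901 + 3863) = (-1836 - 2643)/962 = -4479*1/962 = -4479/962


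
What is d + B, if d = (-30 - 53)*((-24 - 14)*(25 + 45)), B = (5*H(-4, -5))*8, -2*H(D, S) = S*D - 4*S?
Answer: 219980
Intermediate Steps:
H(D, S) = 2*S - D*S/2 (H(D, S) = -(S*D - 4*S)/2 = -(D*S - 4*S)/2 = -(-4*S + D*S)/2 = 2*S - D*S/2)
B = -800 (B = (5*((1/2)*(-5)*(4 - 1*(-4))))*8 = (5*((1/2)*(-5)*(4 + 4)))*8 = (5*((1/2)*(-5)*8))*8 = (5*(-20))*8 = -100*8 = -800)
d = 220780 (d = -(-3154)*70 = -83*(-2660) = 220780)
d + B = 220780 - 800 = 219980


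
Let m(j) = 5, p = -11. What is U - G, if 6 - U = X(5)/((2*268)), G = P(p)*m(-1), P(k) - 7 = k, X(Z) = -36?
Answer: 3493/134 ≈ 26.067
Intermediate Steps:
P(k) = 7 + k
G = -20 (G = (7 - 11)*5 = -4*5 = -20)
U = 813/134 (U = 6 - (-36)/(2*268) = 6 - (-36)/536 = 6 - 1*(-9/134) = 6 + 9/134 = 813/134 ≈ 6.0672)
U - G = 813/134 - 1*(-20) = 813/134 + 20 = 3493/134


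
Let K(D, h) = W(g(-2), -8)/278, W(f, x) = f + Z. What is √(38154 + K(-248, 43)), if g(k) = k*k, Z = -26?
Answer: √737171905/139 ≈ 195.33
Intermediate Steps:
g(k) = k²
W(f, x) = -26 + f (W(f, x) = f - 26 = -26 + f)
K(D, h) = -11/139 (K(D, h) = (-26 + (-2)²)/278 = (-26 + 4)*(1/278) = -22*1/278 = -11/139)
√(38154 + K(-248, 43)) = √(38154 - 11/139) = √(5303395/139) = √737171905/139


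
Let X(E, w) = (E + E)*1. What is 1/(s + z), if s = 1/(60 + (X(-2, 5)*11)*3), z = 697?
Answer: 72/50183 ≈ 0.0014347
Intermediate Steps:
X(E, w) = 2*E (X(E, w) = (2*E)*1 = 2*E)
s = -1/72 (s = 1/(60 + ((2*(-2))*11)*3) = 1/(60 - 4*11*3) = 1/(60 - 44*3) = 1/(60 - 132) = 1/(-72) = -1/72 ≈ -0.013889)
1/(s + z) = 1/(-1/72 + 697) = 1/(50183/72) = 72/50183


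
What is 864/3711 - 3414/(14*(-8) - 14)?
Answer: 709901/25977 ≈ 27.328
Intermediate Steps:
864/3711 - 3414/(14*(-8) - 14) = 864*(1/3711) - 3414/(-112 - 14) = 288/1237 - 3414/(-126) = 288/1237 - 3414*(-1/126) = 288/1237 + 569/21 = 709901/25977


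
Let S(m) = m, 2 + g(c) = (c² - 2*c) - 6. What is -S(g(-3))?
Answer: -7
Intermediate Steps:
g(c) = -8 + c² - 2*c (g(c) = -2 + ((c² - 2*c) - 6) = -2 + (-6 + c² - 2*c) = -8 + c² - 2*c)
-S(g(-3)) = -(-8 + (-3)² - 2*(-3)) = -(-8 + 9 + 6) = -1*7 = -7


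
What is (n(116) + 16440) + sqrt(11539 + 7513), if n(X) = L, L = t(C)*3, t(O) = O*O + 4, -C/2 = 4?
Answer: 16644 + 2*sqrt(4763) ≈ 16782.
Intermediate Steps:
C = -8 (C = -2*4 = -8)
t(O) = 4 + O**2 (t(O) = O**2 + 4 = 4 + O**2)
L = 204 (L = (4 + (-8)**2)*3 = (4 + 64)*3 = 68*3 = 204)
n(X) = 204
(n(116) + 16440) + sqrt(11539 + 7513) = (204 + 16440) + sqrt(11539 + 7513) = 16644 + sqrt(19052) = 16644 + 2*sqrt(4763)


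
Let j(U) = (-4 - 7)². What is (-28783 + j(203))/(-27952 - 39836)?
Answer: 4777/11298 ≈ 0.42282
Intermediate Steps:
j(U) = 121 (j(U) = (-11)² = 121)
(-28783 + j(203))/(-27952 - 39836) = (-28783 + 121)/(-27952 - 39836) = -28662/(-67788) = -28662*(-1/67788) = 4777/11298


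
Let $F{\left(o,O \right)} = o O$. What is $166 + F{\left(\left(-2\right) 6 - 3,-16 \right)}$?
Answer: $406$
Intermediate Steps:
$F{\left(o,O \right)} = O o$
$166 + F{\left(\left(-2\right) 6 - 3,-16 \right)} = 166 - 16 \left(\left(-2\right) 6 - 3\right) = 166 - 16 \left(-12 - 3\right) = 166 - -240 = 166 + 240 = 406$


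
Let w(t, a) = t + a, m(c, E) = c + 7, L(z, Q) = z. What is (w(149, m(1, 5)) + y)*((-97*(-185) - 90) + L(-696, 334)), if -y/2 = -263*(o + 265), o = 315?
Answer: 5237561683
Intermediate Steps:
m(c, E) = 7 + c
w(t, a) = a + t
y = 305080 (y = -(-526)*(315 + 265) = -(-526)*580 = -2*(-152540) = 305080)
(w(149, m(1, 5)) + y)*((-97*(-185) - 90) + L(-696, 334)) = (((7 + 1) + 149) + 305080)*((-97*(-185) - 90) - 696) = ((8 + 149) + 305080)*((17945 - 90) - 696) = (157 + 305080)*(17855 - 696) = 305237*17159 = 5237561683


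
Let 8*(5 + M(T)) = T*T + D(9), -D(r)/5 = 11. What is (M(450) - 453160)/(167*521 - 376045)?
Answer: 3422875/2312304 ≈ 1.4803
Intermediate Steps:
D(r) = -55 (D(r) = -5*11 = -55)
M(T) = -95/8 + T²/8 (M(T) = -5 + (T*T - 55)/8 = -5 + (T² - 55)/8 = -5 + (-55 + T²)/8 = -5 + (-55/8 + T²/8) = -95/8 + T²/8)
(M(450) - 453160)/(167*521 - 376045) = ((-95/8 + (⅛)*450²) - 453160)/(167*521 - 376045) = ((-95/8 + (⅛)*202500) - 453160)/(87007 - 376045) = ((-95/8 + 50625/2) - 453160)/(-289038) = (202405/8 - 453160)*(-1/289038) = -3422875/8*(-1/289038) = 3422875/2312304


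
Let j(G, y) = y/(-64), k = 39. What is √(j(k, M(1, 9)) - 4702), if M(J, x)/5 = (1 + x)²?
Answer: 3*I*√8373/4 ≈ 68.628*I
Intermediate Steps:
M(J, x) = 5*(1 + x)²
j(G, y) = -y/64 (j(G, y) = y*(-1/64) = -y/64)
√(j(k, M(1, 9)) - 4702) = √(-5*(1 + 9)²/64 - 4702) = √(-5*10²/64 - 4702) = √(-5*100/64 - 4702) = √(-1/64*500 - 4702) = √(-125/16 - 4702) = √(-75357/16) = 3*I*√8373/4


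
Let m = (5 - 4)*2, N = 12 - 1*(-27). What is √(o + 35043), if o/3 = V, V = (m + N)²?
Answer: 3*√4454 ≈ 200.21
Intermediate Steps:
N = 39 (N = 12 + 27 = 39)
m = 2 (m = 1*2 = 2)
V = 1681 (V = (2 + 39)² = 41² = 1681)
o = 5043 (o = 3*1681 = 5043)
√(o + 35043) = √(5043 + 35043) = √40086 = 3*√4454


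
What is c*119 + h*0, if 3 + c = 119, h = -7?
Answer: 13804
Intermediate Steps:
c = 116 (c = -3 + 119 = 116)
c*119 + h*0 = 116*119 - 7*0 = 13804 + 0 = 13804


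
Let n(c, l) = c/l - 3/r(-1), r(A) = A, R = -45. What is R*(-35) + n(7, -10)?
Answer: 15773/10 ≈ 1577.3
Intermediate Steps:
n(c, l) = 3 + c/l (n(c, l) = c/l - 3/(-1) = c/l - 3*(-1) = c/l + 3 = 3 + c/l)
R*(-35) + n(7, -10) = -45*(-35) + (3 + 7/(-10)) = 1575 + (3 + 7*(-⅒)) = 1575 + (3 - 7/10) = 1575 + 23/10 = 15773/10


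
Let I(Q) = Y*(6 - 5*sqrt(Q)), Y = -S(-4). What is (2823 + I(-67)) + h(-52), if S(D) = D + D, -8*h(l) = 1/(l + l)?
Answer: 2388673/832 - 40*I*sqrt(67) ≈ 2871.0 - 327.41*I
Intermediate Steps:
h(l) = -1/(16*l) (h(l) = -1/(8*(l + l)) = -1/(2*l)/8 = -1/(16*l))
S(D) = 2*D
Y = 8 (Y = -2*(-4) = -1*(-8) = 8)
I(Q) = 48 - 40*sqrt(Q) (I(Q) = 8*(6 - 5*sqrt(Q)) = 48 - 40*sqrt(Q))
(2823 + I(-67)) + h(-52) = (2823 + (48 - 40*I*sqrt(67))) - 1/16/(-52) = (2823 + (48 - 40*I*sqrt(67))) - 1/16*(-1/52) = (2823 + (48 - 40*I*sqrt(67))) + 1/832 = (2871 - 40*I*sqrt(67)) + 1/832 = 2388673/832 - 40*I*sqrt(67)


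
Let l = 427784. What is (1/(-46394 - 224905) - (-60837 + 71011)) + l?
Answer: 113297175389/271299 ≈ 4.1761e+5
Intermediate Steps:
(1/(-46394 - 224905) - (-60837 + 71011)) + l = (1/(-46394 - 224905) - (-60837 + 71011)) + 427784 = (1/(-271299) - 1*10174) + 427784 = (-1/271299 - 10174) + 427784 = -2760196027/271299 + 427784 = 113297175389/271299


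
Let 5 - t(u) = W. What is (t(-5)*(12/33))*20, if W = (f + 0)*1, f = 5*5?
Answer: -1600/11 ≈ -145.45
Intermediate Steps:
f = 25
W = 25 (W = (25 + 0)*1 = 25*1 = 25)
t(u) = -20 (t(u) = 5 - 1*25 = 5 - 25 = -20)
(t(-5)*(12/33))*20 = -240/33*20 = -20*4/11*20 = -80/11*20 = -1600/11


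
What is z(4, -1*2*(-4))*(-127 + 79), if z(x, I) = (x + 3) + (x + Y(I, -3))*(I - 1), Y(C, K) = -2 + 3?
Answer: -2016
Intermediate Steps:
Y(C, K) = 1
z(x, I) = 3 + x + (1 + x)*(-1 + I) (z(x, I) = (x + 3) + (x + 1)*(I - 1) = (3 + x) + (1 + x)*(-1 + I) = 3 + x + (1 + x)*(-1 + I))
z(4, -1*2*(-4))*(-127 + 79) = (2 - 1*2*(-4) + (-1*2*(-4))*4)*(-127 + 79) = (2 - 2*(-4) - 2*(-4)*4)*(-48) = (2 + 8 + 8*4)*(-48) = (2 + 8 + 32)*(-48) = 42*(-48) = -2016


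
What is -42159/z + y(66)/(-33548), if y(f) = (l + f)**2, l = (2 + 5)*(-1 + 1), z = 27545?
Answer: -383584038/231019915 ≈ -1.6604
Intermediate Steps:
l = 0 (l = 7*0 = 0)
y(f) = f**2 (y(f) = (0 + f)**2 = f**2)
-42159/z + y(66)/(-33548) = -42159/27545 + 66**2/(-33548) = -42159*1/27545 + 4356*(-1/33548) = -42159/27545 - 1089/8387 = -383584038/231019915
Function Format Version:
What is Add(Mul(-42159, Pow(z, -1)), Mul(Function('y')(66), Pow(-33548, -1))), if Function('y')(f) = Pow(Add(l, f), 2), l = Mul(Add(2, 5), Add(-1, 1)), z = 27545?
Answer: Rational(-383584038, 231019915) ≈ -1.6604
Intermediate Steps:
l = 0 (l = Mul(7, 0) = 0)
Function('y')(f) = Pow(f, 2) (Function('y')(f) = Pow(Add(0, f), 2) = Pow(f, 2))
Add(Mul(-42159, Pow(z, -1)), Mul(Function('y')(66), Pow(-33548, -1))) = Add(Mul(-42159, Pow(27545, -1)), Mul(Pow(66, 2), Pow(-33548, -1))) = Add(Mul(-42159, Rational(1, 27545)), Mul(4356, Rational(-1, 33548))) = Add(Rational(-42159, 27545), Rational(-1089, 8387)) = Rational(-383584038, 231019915)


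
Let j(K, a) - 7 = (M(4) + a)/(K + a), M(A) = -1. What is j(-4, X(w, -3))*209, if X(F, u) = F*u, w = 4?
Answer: 26125/16 ≈ 1632.8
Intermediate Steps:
j(K, a) = 7 + (-1 + a)/(K + a)
j(-4, X(w, -3))*209 = ((-1 + 7*(-4) + 8*(4*(-3)))/(-4 + 4*(-3)))*209 = ((-1 - 28 + 8*(-12))/(-4 - 12))*209 = ((-1 - 28 - 96)/(-16))*209 = -1/16*(-125)*209 = (125/16)*209 = 26125/16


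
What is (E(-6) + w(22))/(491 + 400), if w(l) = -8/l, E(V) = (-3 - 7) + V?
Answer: -20/1089 ≈ -0.018365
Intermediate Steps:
E(V) = -10 + V
(E(-6) + w(22))/(491 + 400) = ((-10 - 6) - 8/22)/(491 + 400) = (-16 - 8*1/22)/891 = (-16 - 4/11)*(1/891) = -180/11*1/891 = -20/1089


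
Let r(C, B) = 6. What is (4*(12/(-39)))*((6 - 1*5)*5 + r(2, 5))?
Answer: -176/13 ≈ -13.538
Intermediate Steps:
(4*(12/(-39)))*((6 - 1*5)*5 + r(2, 5)) = (4*(12/(-39)))*((6 - 1*5)*5 + 6) = (4*(12*(-1/39)))*((6 - 5)*5 + 6) = (4*(-4/13))*(1*5 + 6) = -16*(5 + 6)/13 = -16/13*11 = -176/13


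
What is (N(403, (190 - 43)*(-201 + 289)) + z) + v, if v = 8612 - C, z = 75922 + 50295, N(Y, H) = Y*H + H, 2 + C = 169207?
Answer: 5191768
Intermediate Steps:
C = 169205 (C = -2 + 169207 = 169205)
N(Y, H) = H + H*Y (N(Y, H) = H*Y + H = H + H*Y)
z = 126217
v = -160593 (v = 8612 - 1*169205 = 8612 - 169205 = -160593)
(N(403, (190 - 43)*(-201 + 289)) + z) + v = (((190 - 43)*(-201 + 289))*(1 + 403) + 126217) - 160593 = ((147*88)*404 + 126217) - 160593 = (12936*404 + 126217) - 160593 = (5226144 + 126217) - 160593 = 5352361 - 160593 = 5191768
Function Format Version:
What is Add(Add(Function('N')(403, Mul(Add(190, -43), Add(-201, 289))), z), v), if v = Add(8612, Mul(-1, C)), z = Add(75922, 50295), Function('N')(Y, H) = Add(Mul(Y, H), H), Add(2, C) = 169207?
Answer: 5191768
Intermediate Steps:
C = 169205 (C = Add(-2, 169207) = 169205)
Function('N')(Y, H) = Add(H, Mul(H, Y)) (Function('N')(Y, H) = Add(Mul(H, Y), H) = Add(H, Mul(H, Y)))
z = 126217
v = -160593 (v = Add(8612, Mul(-1, 169205)) = Add(8612, -169205) = -160593)
Add(Add(Function('N')(403, Mul(Add(190, -43), Add(-201, 289))), z), v) = Add(Add(Mul(Mul(Add(190, -43), Add(-201, 289)), Add(1, 403)), 126217), -160593) = Add(Add(Mul(Mul(147, 88), 404), 126217), -160593) = Add(Add(Mul(12936, 404), 126217), -160593) = Add(Add(5226144, 126217), -160593) = Add(5352361, -160593) = 5191768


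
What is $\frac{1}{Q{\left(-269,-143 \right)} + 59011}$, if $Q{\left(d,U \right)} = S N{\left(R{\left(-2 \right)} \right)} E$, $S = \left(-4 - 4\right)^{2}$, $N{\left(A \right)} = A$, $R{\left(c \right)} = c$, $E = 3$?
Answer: $\frac{1}{58627} \approx 1.7057 \cdot 10^{-5}$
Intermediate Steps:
$S = 64$ ($S = \left(-8\right)^{2} = 64$)
$Q{\left(d,U \right)} = -384$ ($Q{\left(d,U \right)} = 64 \left(-2\right) 3 = \left(-128\right) 3 = -384$)
$\frac{1}{Q{\left(-269,-143 \right)} + 59011} = \frac{1}{-384 + 59011} = \frac{1}{58627}$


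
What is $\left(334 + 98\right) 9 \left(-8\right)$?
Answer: $-31104$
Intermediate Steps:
$\left(334 + 98\right) 9 \left(-8\right) = 432 \left(-72\right) = -31104$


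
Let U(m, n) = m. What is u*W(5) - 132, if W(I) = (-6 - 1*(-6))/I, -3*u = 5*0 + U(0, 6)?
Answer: -132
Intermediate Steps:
u = 0 (u = -(5*0 + 0)/3 = -(0 + 0)/3 = -1/3*0 = 0)
W(I) = 0 (W(I) = (-6 + 6)/I = 0/I = 0)
u*W(5) - 132 = 0*0 - 132 = 0 - 132 = -132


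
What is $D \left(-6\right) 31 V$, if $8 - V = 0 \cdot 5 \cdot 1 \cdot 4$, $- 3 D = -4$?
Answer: $-1984$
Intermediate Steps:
$D = \frac{4}{3}$ ($D = \left(- \frac{1}{3}\right) \left(-4\right) = \frac{4}{3} \approx 1.3333$)
$V = 8$ ($V = 8 - 0 \cdot 5 \cdot 1 \cdot 4 = 8 - 0 \cdot 4 = 8 - 0 = 8 + 0 = 8$)
$D \left(-6\right) 31 V = \frac{4}{3} \left(-6\right) 31 \cdot 8 = \left(-8\right) 31 \cdot 8 = \left(-248\right) 8 = -1984$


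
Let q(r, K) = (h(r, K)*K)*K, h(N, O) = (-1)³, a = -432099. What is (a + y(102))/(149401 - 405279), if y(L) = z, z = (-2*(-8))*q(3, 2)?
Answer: 432163/255878 ≈ 1.6889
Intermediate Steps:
h(N, O) = -1
q(r, K) = -K² (q(r, K) = (-K)*K = -K²)
z = -64 (z = (-2*(-8))*(-1*2²) = 16*(-1*4) = 16*(-4) = -64)
y(L) = -64
(a + y(102))/(149401 - 405279) = (-432099 - 64)/(149401 - 405279) = -432163/(-255878) = -432163*(-1/255878) = 432163/255878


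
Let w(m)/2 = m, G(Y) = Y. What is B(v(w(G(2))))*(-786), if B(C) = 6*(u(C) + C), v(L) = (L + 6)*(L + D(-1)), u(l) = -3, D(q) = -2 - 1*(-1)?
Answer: -127332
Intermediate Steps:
D(q) = -1 (D(q) = -2 + 1 = -1)
w(m) = 2*m
v(L) = (-1 + L)*(6 + L) (v(L) = (L + 6)*(L - 1) = (6 + L)*(-1 + L) = (-1 + L)*(6 + L))
B(C) = -18 + 6*C (B(C) = 6*(-3 + C) = -18 + 6*C)
B(v(w(G(2))))*(-786) = (-18 + 6*(-6 + (2*2)² + 5*(2*2)))*(-786) = (-18 + 6*(-6 + 4² + 5*4))*(-786) = (-18 + 6*(-6 + 16 + 20))*(-786) = (-18 + 6*30)*(-786) = (-18 + 180)*(-786) = 162*(-786) = -127332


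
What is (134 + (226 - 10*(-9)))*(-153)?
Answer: -68850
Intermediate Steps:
(134 + (226 - 10*(-9)))*(-153) = (134 + (226 + 90))*(-153) = (134 + 316)*(-153) = 450*(-153) = -68850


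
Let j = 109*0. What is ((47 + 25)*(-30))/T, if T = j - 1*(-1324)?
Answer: -540/331 ≈ -1.6314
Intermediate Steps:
j = 0
T = 1324 (T = 0 - 1*(-1324) = 0 + 1324 = 1324)
((47 + 25)*(-30))/T = ((47 + 25)*(-30))/1324 = (72*(-30))*(1/1324) = -2160*1/1324 = -540/331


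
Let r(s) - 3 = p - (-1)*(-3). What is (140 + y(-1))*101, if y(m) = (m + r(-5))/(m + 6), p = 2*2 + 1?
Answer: 71104/5 ≈ 14221.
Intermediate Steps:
p = 5 (p = 4 + 1 = 5)
r(s) = 5 (r(s) = 3 + (5 - (-1)*(-3)) = 3 + (5 - 1*3) = 3 + (5 - 3) = 3 + 2 = 5)
y(m) = (5 + m)/(6 + m) (y(m) = (m + 5)/(m + 6) = (5 + m)/(6 + m))
(140 + y(-1))*101 = (140 + (5 - 1)/(6 - 1))*101 = (140 + 4/5)*101 = (140 + (⅕)*4)*101 = (140 + ⅘)*101 = (704/5)*101 = 71104/5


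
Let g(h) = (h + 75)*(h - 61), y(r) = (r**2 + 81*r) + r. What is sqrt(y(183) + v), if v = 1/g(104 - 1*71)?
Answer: sqrt(3079626459)/252 ≈ 220.22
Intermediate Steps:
y(r) = r**2 + 82*r
g(h) = (-61 + h)*(75 + h) (g(h) = (75 + h)*(-61 + h) = (-61 + h)*(75 + h))
v = -1/3024 (v = 1/(-4575 + (104 - 1*71)**2 + 14*(104 - 1*71)) = 1/(-4575 + (104 - 71)**2 + 14*(104 - 71)) = 1/(-4575 + 33**2 + 14*33) = 1/(-4575 + 1089 + 462) = 1/(-3024) = -1/3024 ≈ -0.00033069)
sqrt(y(183) + v) = sqrt(183*(82 + 183) - 1/3024) = sqrt(183*265 - 1/3024) = sqrt(48495 - 1/3024) = sqrt(146648879/3024) = sqrt(3079626459)/252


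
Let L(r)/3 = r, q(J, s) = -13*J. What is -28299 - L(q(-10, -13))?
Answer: -28689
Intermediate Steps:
L(r) = 3*r
-28299 - L(q(-10, -13)) = -28299 - 3*(-13*(-10)) = -28299 - 3*130 = -28299 - 1*390 = -28299 - 390 = -28689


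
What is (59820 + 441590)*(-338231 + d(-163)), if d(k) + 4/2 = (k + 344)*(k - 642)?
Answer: -242651352580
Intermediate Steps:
d(k) = -2 + (-642 + k)*(344 + k) (d(k) = -2 + (k + 344)*(k - 642) = -2 + (344 + k)*(-642 + k) = -2 + (-642 + k)*(344 + k))
(59820 + 441590)*(-338231 + d(-163)) = (59820 + 441590)*(-338231 + (-220850 + (-163)**2 - 298*(-163))) = 501410*(-338231 + (-220850 + 26569 + 48574)) = 501410*(-338231 - 145707) = 501410*(-483938) = -242651352580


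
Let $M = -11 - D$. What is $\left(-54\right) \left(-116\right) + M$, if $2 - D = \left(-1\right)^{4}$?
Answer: $6252$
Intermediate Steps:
$D = 1$ ($D = 2 - \left(-1\right)^{4} = 2 - 1 = 1$)
$M = -12$ ($M = -11 - 1 = -12$)
$\left(-54\right) \left(-116\right) + M = \left(-54\right) \left(-116\right) - 12 = 6264 - 12 = 6252$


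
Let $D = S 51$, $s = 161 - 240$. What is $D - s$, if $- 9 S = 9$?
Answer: $28$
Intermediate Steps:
$S = -1$ ($S = \left(- \frac{1}{9}\right) 9 = -1$)
$s = -79$
$D = -51$ ($D = \left(-1\right) 51 = -51$)
$D - s = -51 - -79 = -51 + 79 = 28$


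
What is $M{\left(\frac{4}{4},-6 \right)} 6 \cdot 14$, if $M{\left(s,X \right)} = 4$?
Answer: $336$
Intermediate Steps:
$M{\left(\frac{4}{4},-6 \right)} 6 \cdot 14 = 4 \cdot 6 \cdot 14 = 24 \cdot 14 = 336$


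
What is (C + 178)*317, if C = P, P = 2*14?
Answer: 65302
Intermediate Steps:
P = 28
C = 28
(C + 178)*317 = (28 + 178)*317 = 206*317 = 65302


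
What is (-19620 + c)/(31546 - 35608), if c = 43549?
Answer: -23929/4062 ≈ -5.8909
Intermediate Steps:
(-19620 + c)/(31546 - 35608) = (-19620 + 43549)/(31546 - 35608) = 23929/(-4062) = 23929*(-1/4062) = -23929/4062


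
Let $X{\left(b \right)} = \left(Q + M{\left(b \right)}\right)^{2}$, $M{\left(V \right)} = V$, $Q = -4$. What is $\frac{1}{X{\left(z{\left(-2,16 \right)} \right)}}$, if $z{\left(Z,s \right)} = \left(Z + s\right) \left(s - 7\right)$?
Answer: $\frac{1}{14884} \approx 6.7186 \cdot 10^{-5}$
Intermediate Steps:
$z{\left(Z,s \right)} = \left(-7 + s\right) \left(Z + s\right)$ ($z{\left(Z,s \right)} = \left(Z + s\right) \left(-7 + s\right) = \left(-7 + s\right) \left(Z + s\right)$)
$X{\left(b \right)} = \left(-4 + b\right)^{2}$
$\frac{1}{X{\left(z{\left(-2,16 \right)} \right)}} = \frac{1}{\left(-4 - \left(130 - 256\right)\right)^{2}} = \frac{1}{\left(-4 + \left(256 + 14 - 112 - 32\right)\right)^{2}} = \frac{1}{\left(-4 + 126\right)^{2}} = \frac{1}{122^{2}} = \frac{1}{14884}$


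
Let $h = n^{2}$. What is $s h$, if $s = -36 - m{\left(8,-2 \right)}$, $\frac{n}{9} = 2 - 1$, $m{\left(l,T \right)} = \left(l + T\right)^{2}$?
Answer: $-5832$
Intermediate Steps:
$m{\left(l,T \right)} = \left(T + l\right)^{2}$
$n = 9$ ($n = 9 \left(2 - 1\right) = 9 \cdot 1 = 9$)
$h = 81$ ($h = 9^{2} = 81$)
$s = -72$ ($s = -36 - \left(-2 + 8\right)^{2} = -36 - 6^{2} = -36 - 36 = -72$)
$s h = \left(-72\right) 81 = -5832$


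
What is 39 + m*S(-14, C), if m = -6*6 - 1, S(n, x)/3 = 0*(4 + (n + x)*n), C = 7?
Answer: 39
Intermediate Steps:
S(n, x) = 0 (S(n, x) = 3*(0*(4 + (n + x)*n)) = 3*(0*(4 + n*(n + x))) = 3*0 = 0)
m = -37 (m = -36 - 1 = -37)
39 + m*S(-14, C) = 39 - 37*0 = 39 + 0 = 39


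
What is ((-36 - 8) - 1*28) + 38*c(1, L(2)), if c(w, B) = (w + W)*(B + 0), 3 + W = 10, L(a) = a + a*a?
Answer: 1752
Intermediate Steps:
L(a) = a + a**2
W = 7 (W = -3 + 10 = 7)
c(w, B) = B*(7 + w) (c(w, B) = (w + 7)*(B + 0) = (7 + w)*B = B*(7 + w))
((-36 - 8) - 1*28) + 38*c(1, L(2)) = ((-36 - 8) - 1*28) + 38*((2*(1 + 2))*(7 + 1)) = (-44 - 28) + 38*((2*3)*8) = -72 + 38*(6*8) = -72 + 38*48 = -72 + 1824 = 1752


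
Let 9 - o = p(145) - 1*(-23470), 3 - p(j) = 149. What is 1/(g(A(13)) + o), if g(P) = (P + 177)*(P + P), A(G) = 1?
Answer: -1/22959 ≈ -4.3556e-5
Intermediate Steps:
p(j) = -146 (p(j) = 3 - 1*149 = 3 - 149 = -146)
g(P) = 2*P*(177 + P) (g(P) = (177 + P)*(2*P) = 2*P*(177 + P))
o = -23315 (o = 9 - (-146 - 1*(-23470)) = 9 - (-146 + 23470) = 9 - 1*23324 = 9 - 23324 = -23315)
1/(g(A(13)) + o) = 1/(2*1*(177 + 1) - 23315) = 1/(2*1*178 - 23315) = 1/(356 - 23315) = 1/(-22959) = -1/22959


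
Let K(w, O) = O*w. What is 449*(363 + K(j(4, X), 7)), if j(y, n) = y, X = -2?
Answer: 175559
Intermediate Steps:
449*(363 + K(j(4, X), 7)) = 449*(363 + 7*4) = 449*(363 + 28) = 449*391 = 175559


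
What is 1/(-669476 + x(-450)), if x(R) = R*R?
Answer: -1/466976 ≈ -2.1414e-6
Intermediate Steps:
x(R) = R**2
1/(-669476 + x(-450)) = 1/(-669476 + (-450)**2) = 1/(-669476 + 202500) = 1/(-466976) = -1/466976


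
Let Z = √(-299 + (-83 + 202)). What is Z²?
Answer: -180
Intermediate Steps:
Z = 6*I*√5 (Z = √(-299 + 119) = √(-180) = 6*I*√5 ≈ 13.416*I)
Z² = (6*I*√5)² = -180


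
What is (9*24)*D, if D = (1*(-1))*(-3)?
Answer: 648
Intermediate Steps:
D = 3 (D = -1*(-3) = 3)
(9*24)*D = (9*24)*3 = 216*3 = 648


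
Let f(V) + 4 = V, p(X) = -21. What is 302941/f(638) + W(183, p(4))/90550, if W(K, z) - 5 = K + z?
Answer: 6857853357/14352175 ≈ 477.83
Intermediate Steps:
W(K, z) = 5 + K + z (W(K, z) = 5 + (K + z) = 5 + K + z)
f(V) = -4 + V
302941/f(638) + W(183, p(4))/90550 = 302941/(-4 + 638) + (5 + 183 - 21)/90550 = 302941/634 + 167*(1/90550) = 302941*(1/634) + 167/90550 = 302941/634 + 167/90550 = 6857853357/14352175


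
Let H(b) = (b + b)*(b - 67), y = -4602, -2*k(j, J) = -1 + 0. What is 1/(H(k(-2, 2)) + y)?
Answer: -2/9337 ≈ -0.00021420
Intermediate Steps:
k(j, J) = ½ (k(j, J) = -(-1 + 0)/2 = -½*(-1) = ½)
H(b) = 2*b*(-67 + b) (H(b) = (2*b)*(-67 + b) = 2*b*(-67 + b))
1/(H(k(-2, 2)) + y) = 1/(2*(½)*(-67 + ½) - 4602) = 1/(2*(½)*(-133/2) - 4602) = 1/(-133/2 - 4602) = 1/(-9337/2) = -2/9337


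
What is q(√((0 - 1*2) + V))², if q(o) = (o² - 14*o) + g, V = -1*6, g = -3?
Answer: -1447 + 616*I*√2 ≈ -1447.0 + 871.16*I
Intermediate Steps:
V = -6
q(o) = -3 + o² - 14*o (q(o) = (o² - 14*o) - 3 = -3 + o² - 14*o)
q(√((0 - 1*2) + V))² = (-3 + (√((0 - 1*2) - 6))² - 14*√((0 - 1*2) - 6))² = (-3 + (√((0 - 2) - 6))² - 14*√((0 - 2) - 6))² = (-3 + (√(-2 - 6))² - 14*√(-2 - 6))² = (-3 + (√(-8))² - 28*I*√2)² = (-3 + (2*I*√2)² - 28*I*√2)² = (-3 - 8 - 28*I*√2)² = (-11 - 28*I*√2)²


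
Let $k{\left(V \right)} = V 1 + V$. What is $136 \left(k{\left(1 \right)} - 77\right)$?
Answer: $-10200$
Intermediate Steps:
$k{\left(V \right)} = 2 V$ ($k{\left(V \right)} = V + V = 2 V$)
$136 \left(k{\left(1 \right)} - 77\right) = 136 \left(2 \cdot 1 - 77\right) = 136 \left(2 - 77\right) = 136 \left(-75\right) = -10200$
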